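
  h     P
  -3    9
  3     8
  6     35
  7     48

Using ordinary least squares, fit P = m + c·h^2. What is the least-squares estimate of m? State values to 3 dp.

m = -0.393

Forming XᵀX = [[4, 103]; [103, 3859]] and XᵀP = [100, 3765]ᵀ gives XᵀX·[m, c]ᵀ = XᵀP.
det = 4·3859 − 103² = 4827.
m = (100·3859 − 103·3765)/4827 = -1895/4827; c = (4·3765 − 103·100)/4827 = 4760/4827.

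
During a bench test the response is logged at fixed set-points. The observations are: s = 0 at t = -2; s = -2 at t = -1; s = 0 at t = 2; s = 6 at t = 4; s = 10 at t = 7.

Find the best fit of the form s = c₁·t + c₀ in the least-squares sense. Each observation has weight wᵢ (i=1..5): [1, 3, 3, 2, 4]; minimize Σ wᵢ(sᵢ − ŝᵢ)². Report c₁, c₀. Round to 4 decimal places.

c₁ = 1.4332, c₀ = -0.5407

From the data, Σwᵢ·t·t = 247, Σwᵢ·t = 37, Σwᵢ·1 = 13.
And Σwᵢ·t·s = 334, Σwᵢ·s = 46.
So AᵀWA·[c₁, c₀]ᵀ = AᵀWs: [[247, 37]; [37, 13]]·[c₁, c₀]ᵀ = [334, 46]ᵀ.
Determinant 247·13 − 37² = 1842.
c₁ = (334·13 − 37·46)/1842 = 440/307; c₀ = (247·46 − 37·334)/1842 = -166/307.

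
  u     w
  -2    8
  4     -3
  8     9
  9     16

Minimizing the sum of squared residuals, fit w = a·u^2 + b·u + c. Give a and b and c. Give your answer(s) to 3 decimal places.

a = 0.511, b = -2.902, c = 0.194

Sums needed: Σu^2·u^2 = 10929, Σu^2·u = 1297, Σu^2 = 165, Σu·u = 165, Σu = 19, Σ1 = 4.
And Σu^2·w = 1856, Σu·w = 188, Σw = 30.
Solving the 3×3 system (Gaussian elimination) gives a = 2288/4475, b = -12986/4475, c = 866/4475.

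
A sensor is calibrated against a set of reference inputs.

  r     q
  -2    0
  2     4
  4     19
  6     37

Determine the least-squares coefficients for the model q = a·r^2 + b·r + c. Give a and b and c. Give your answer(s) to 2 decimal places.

a = 0.86, b = 1.27, c = -1.05

From the data, Σr^2·r^2 = 1584, Σr^2·r = 280, Σr^2 = 60, Σr·r = 60, Σr = 10, Σ1 = 4.
Right-hand side: Σr^2·q = 1652, Σr·q = 306, Σq = 60.
Row-reducing yields a = 151/176, b = 559/440, c = -23/22.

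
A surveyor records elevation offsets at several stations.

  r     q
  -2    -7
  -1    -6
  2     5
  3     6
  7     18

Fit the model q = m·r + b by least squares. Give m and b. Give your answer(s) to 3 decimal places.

m = 2.858, b = -1.945

The normal system XᵀX·[m, b]ᵀ = Xᵀq is [[67, 9]; [9, 5]]·[m, b]ᵀ = [174, 16]ᵀ.
Determinant 67·5 − 9² = 254.
m = (174·5 − 9·16)/254 = 363/127; b = (67·16 − 9·174)/254 = -247/127.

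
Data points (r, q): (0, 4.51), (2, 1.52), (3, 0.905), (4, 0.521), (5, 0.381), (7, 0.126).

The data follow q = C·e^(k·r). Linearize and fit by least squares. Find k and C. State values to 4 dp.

Taking logs, ln q = k·r + ln C, so regress ln q on r.
Sums: Σr = 21.0000, Σ(r)² = 103.0000, Σln q = -1.8632, Σr·ln q = -21.3952.
Normal system: [[103.0000, 21.0000]; [21.0000, 6]]·[k, ln C]ᵀ = [-21.3952, -1.8632]ᵀ.
Slope k = (n·Σr·ln q − Σr·Σln q)/(n·Σ(r)² − (Σr)²) = (6·-21.3952 − 21.0000·-1.8632)/177.0000 = -0.50420; ln C = (Σln q − k·Σr)/n = 1.45415, so C = exp(1.45415) = 4.28082.

k = -0.5042, C = 4.2808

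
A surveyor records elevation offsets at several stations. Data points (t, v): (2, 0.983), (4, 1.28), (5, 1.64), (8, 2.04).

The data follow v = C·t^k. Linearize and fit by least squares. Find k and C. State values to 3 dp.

k = 0.537, C = 0.660

Let Y = ln v. Fitting Y = k·ln t + ln C by least squares:
Σln t = 5.7683, Σ(ln t)² = 9.3166, Σln v = 1.4374, Σln t·ln v = 2.6091.
Equations: 9.3166·k + 5.7683·ln C = 2.6091;  5.7683·k + 4·ln C = 1.4374.
Slope k = (n·Σln t·ln v − Σln t·Σln v)/(n·Σ(ln t)² − (Σln t)²) = (4·2.6091 − 5.7683·1.4374)/3.9930 = 0.53721; ln C = (Σln v − k·Σln t)/n = -0.41536, so C = exp(-0.41536) = 0.66011.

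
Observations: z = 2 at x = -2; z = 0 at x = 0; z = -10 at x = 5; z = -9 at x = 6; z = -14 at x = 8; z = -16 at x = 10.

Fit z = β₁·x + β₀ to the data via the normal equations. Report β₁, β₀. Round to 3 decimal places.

β₁ = -1.567, β₀ = -0.780

With design matrix M, MᵀM = [[229, 27]; [27, 6]] and Mᵀz = [-380, -47]ᵀ.
det = 229·6 − 27² = 645.
β₁ = ((-380)·6 − 27·(-47))/645 = -337/215; β₀ = (229·(-47) − 27·(-380))/645 = -503/645.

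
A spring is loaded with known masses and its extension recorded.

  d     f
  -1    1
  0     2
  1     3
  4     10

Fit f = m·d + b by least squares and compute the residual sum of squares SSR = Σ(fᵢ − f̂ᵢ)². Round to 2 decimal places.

SSR = 1.71

Setting ∂/∂m … = 0 gives: 18·m + 4·b = 42;  4·m + 4·b = 16.
Determinant 18·4 − 4² = 56.
m = (42·4 − 4·16)/56 = 13/7; b = (18·16 − 4·42)/56 = 15/7.
Residuals: 5/7, -1/7, -1, 3/7; SSR = 12/7.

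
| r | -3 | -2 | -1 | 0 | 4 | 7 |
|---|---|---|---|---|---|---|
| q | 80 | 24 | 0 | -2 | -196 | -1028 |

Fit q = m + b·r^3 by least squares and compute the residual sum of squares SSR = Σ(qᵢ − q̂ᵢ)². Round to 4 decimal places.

With design matrix M, MᵀM = [[6, 371]; [371, 122539]] and Mᵀq = [-1122, -367500]ᵀ.
Eliminating b: 122539·(row 1) − 371·(row 2) gives 597593·m = 122539·(-1122) − 371·(-367500) = -1146258, so m = -1146258/597593.
Then b = ((-367500) − 371·(-1146258/597593))/122539 = -1788738/597593.
Residuals: 657772/597593, 1178586/597593, -642480/597593, -48928/597593, -1502738/597593, 357788/597593; SSR = 7736264/597593.

SSR = 12.9457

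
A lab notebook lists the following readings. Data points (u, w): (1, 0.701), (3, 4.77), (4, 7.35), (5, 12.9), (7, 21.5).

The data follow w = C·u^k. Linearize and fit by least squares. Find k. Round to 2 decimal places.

Let Y = ln w. Fitting Y = k·ln u + ln C by least squares:
XᵀX = [[9.5056, 6.0403]; [6.0403, 5]], rhs = [14.5675, 8.8271]ᵀ  (here Σln u = 6.0403, Σ(ln u)² = 9.5056, Σln w = 8.8271, Σln u·ln w = 14.5675).
Δ = 9.5056·5 − (6.0403)² = 11.0434; k = (14.5675·5 − 6.0403·8.8271)/11.0434 = 1.76755, ln C = (9.5056·8.8271 − 6.0403·14.5675)/11.0434 = -0.36987.

k = 1.77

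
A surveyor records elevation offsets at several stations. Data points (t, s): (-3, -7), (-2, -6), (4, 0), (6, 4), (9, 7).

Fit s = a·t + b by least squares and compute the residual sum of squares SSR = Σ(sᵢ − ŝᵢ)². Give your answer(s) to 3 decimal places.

SSR = 1.491

The normal system MᵀM·[a, b]ᵀ = Mᵀs is [[146, 14]; [14, 5]]·[a, b]ᵀ = [120, -2]ᵀ.
Eliminating b: 5·(row 1) − 14·(row 2) gives 534·a = 5·120 − 14·(-2) = 628, so a = 314/267.
Then b = ((-2) − 14·(314/267))/5 = -986/267.
Residuals: 59/267, 4/89, -90/89, 170/267, 29/267; SSR = 398/267.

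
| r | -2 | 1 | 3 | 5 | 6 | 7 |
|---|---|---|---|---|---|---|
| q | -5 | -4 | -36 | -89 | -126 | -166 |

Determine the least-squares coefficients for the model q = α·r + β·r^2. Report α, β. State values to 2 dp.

From the data, Σr·r = 124, Σr·r^2 = 704, Σr^2·r^2 = 4420.
Right-hand side: Σr·q = -2465, Σr^2·q = -15243.
Normal equations: [[124, 704]; [704, 4420]]·[α, β]ᵀ = [-2465, -15243]ᵀ.
Determinant 124·4420 − 704² = 52464.
α = ((-2465)·4420 − 704·(-15243))/52464 = -41057/13116; β = (124·(-15243) − 704·(-2465))/52464 = -38693/13116.

α = -3.13, β = -2.95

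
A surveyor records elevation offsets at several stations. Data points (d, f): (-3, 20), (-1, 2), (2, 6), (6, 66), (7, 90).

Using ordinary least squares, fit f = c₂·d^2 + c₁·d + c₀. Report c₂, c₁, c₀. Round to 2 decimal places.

c₂ = 1.97, c₁ = -0.81, c₀ = -0.36

MᵀM·[c₂, c₁, c₀]ᵀ = Mᵀf reads: 3795·c₂ + 539·c₁ + 99·c₀ = 6992;  539·c₂ + 99·c₁ + 11·c₀ = 976;  99·c₂ + 11·c₁ + 5·c₀ = 184.
Inverting the 3×3 Gram matrix, [c₂, c₁, c₀]ᵀ = [238/121, -98/121, -4/11]ᵀ.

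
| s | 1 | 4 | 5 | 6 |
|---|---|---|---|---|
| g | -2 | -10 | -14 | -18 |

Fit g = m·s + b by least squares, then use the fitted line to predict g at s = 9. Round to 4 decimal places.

ĝ = -26.7143

XᵀX·[m, b]ᵀ = Xᵀg reads: 78·m + 16·b = -220;  16·m + 4·b = -44.
(Σs·s = 78, Σs = 16, Σ1 = 4, Σs·g = -220, Σg = -44.)
det = 78·4 − 16² = 56.
m = ((-220)·4 − 16·(-44))/56 = -22/7; b = (78·(-44) − 16·(-220))/56 = 11/7.
At s = 9: ĝ = (-22/7)·(9) + (11/7)·(1) = -187/7.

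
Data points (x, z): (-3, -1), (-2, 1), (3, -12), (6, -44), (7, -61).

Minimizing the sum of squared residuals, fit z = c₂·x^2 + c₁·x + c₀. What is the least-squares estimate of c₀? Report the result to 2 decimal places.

c₀ = 2.54

AᵀA·[c₂, c₁, c₀]ᵀ = Aᵀz reads: 3875·c₂ + 551·c₁ + 107·c₀ = -4686;  551·c₂ + 107·c₁ + 11·c₀ = -726;  107·c₂ + 11·c₁ + 5·c₀ = -117.
Inverting the 3×3 Gram matrix, [c₂, c₁, c₀]ᵀ = [-4555/4396, -7517/4396, 2787/1099]ᵀ.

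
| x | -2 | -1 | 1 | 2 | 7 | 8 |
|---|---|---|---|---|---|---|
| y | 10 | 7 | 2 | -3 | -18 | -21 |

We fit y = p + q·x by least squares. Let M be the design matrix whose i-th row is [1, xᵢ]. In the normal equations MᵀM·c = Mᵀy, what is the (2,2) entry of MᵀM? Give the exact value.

Row 2 ↔ basis x, column 2 ↔ basis x, so (MᵀM)_{2,2} = Σᵢ (x)·(x) = (-2)·(-2) + (-1)·(-1) + (1)·(1) + (2)·(2) + (7)·(7) + (8)·(8) = 123.

123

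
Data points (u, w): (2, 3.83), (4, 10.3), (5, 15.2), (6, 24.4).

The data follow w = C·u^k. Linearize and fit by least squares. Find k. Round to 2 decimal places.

k = 1.62

Let Y = ln w. Fitting Y = k·ln u + ln C by least squares:
Σln u = 5.4806, Σ(ln u)² = 8.2030, Σln w = 9.5909, Σln u·ln w = 14.2675.
Equations: 8.2030·k + 5.4806·ln C = 14.2675;  5.4806·k + 4·ln C = 9.5909.
Slope k = (n·Σln u·ln w − Σln u·Σln w)/(n·Σ(ln u)² − (Σln u)²) = (4·14.2675 − 5.4806·9.5909)/2.7744 = 1.62408; ln C = (Σln w − k·Σln u)/n = 0.17247.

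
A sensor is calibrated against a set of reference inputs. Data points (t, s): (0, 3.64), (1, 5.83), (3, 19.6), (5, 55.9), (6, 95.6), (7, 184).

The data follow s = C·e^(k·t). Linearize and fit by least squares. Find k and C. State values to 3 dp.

With ln sᵢ as the transformed response and tᵢ as the regressor:
Σt = 22.0000, Σ(t)² = 120.0000, Σln s = 19.8292, Σt·ln s = 94.6730.
Equations: 120.0000·k + 22.0000·ln C = 94.6730;  22.0000·k + 6·ln C = 19.8292.
Solving (det = 236.0000): k = 0.55846, ln C = 1.25720, so C = exp(1.25720) = 3.51555.

k = 0.558, C = 3.516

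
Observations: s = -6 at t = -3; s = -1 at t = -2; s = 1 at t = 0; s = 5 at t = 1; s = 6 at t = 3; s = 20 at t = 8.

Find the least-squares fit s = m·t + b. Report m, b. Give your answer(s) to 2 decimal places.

m = 2.21, b = 1.59

Forming XᵀX = [[87, 7]; [7, 6]] and Xᵀs = [203, 25]ᵀ gives XᵀX·[m, b]ᵀ = Xᵀs.
det = 87·6 − 7² = 473.
m = (203·6 − 7·25)/473 = 1043/473; b = (87·25 − 7·203)/473 = 754/473.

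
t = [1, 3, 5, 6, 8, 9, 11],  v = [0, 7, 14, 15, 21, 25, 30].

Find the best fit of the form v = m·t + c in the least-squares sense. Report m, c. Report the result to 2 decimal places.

Setting ∂/∂m … = 0 gives: 337·m + 43·c = 904;  43·m + 7·c = 112.
(Σt·t = 337, Σt = 43, Σ1 = 7, Σt·v = 904, Σv = 112.)
Determinant 337·7 − 43² = 510.
m = (904·7 − 43·112)/510 = 252/85; c = (337·112 − 43·904)/510 = -188/85.

m = 2.96, c = -2.21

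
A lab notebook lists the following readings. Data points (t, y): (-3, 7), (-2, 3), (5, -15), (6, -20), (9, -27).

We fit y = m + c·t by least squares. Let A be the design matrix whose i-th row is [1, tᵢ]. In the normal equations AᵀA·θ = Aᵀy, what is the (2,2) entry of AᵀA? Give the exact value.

Row 2 ↔ basis t, column 2 ↔ basis t, so (AᵀA)_{2,2} = Σᵢ (t)·(t) = (-3)·(-3) + (-2)·(-2) + (5)·(5) + (6)·(6) + (9)·(9) = 155.

155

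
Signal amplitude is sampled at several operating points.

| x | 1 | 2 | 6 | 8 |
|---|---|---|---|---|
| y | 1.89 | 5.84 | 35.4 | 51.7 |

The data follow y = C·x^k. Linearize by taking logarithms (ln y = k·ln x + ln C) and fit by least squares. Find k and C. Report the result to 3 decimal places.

k = 1.606, C = 1.908

With ln yᵢ as the transformed response and ln xᵢ as the regressor:
Σln x = 4.5643, Σ(ln x)² = 8.0149, Σln y = 9.9135, Σln x·ln y = 15.8183.
Equations: 8.0149·k + 4.5643·ln C = 15.8183;  4.5643·k + 4·ln C = 9.9135.
Δ = 8.0149·4 − (4.5643)² = 11.2265; k = (15.8183·4 − 4.5643·9.9135)/11.2265 = 1.60553, ln C = (8.0149·9.9135 − 4.5643·15.8183)/11.2265 = 0.64631, so C = exp(0.64631) = 1.90849.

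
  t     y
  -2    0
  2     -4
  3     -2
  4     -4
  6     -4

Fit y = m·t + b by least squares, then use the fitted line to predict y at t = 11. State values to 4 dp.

ŷ = -7.0000

Sums needed: Σt·t = 69, Σt = 13, Σ1 = 5.
For Xᵀy: Σt·y = -54, Σy = -14.
So XᵀX·[m, b]ᵀ = Xᵀy: [[69, 13]; [13, 5]]·[m, b]ᵀ = [-54, -14]ᵀ.
det = 69·5 − 13² = 176.
m = ((-54)·5 − 13·(-14))/176 = -1/2; b = (69·(-14) − 13·(-54))/176 = -3/2.
At t = 11: ŷ = (-1/2)·(11) + (-3/2)·(1) = -7.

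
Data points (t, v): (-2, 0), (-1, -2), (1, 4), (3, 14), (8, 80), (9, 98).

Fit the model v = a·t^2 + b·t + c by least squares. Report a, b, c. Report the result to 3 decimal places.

a = 0.990, b = 2.033, c = -0.176

Normal-equation sums: Σt^2·t^2 = 10756, Σt^2·t = 1260, Σt^2 = 160, Σt·t = 160, Σt = 18, Σ1 = 6.
For Aᵀv: Σt^2·v = 13186, Σt·v = 1570, Σv = 194.
AᵀA·[a, b, c]ᵀ = Aᵀv becomes [[10756, 1260, 160]; [1260, 160, 18]; [160, 18, 6]]·[a, b, c]ᵀ = [13186, 1570, 194]ᵀ.
Inverting the 3×3 Gram matrix, [a, b, c]ᵀ = [59027/59602, 60593/29801, -5240/29801]ᵀ.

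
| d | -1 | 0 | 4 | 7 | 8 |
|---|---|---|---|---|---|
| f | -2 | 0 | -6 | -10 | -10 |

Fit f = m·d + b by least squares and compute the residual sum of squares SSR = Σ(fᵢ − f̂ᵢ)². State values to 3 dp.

SSR = 5.448

Sums needed: Σd·d = 130, Σd = 18, Σ1 = 5.
And Σd·f = -172, Σf = -28.
Normal equations: [[130, 18]; [18, 5]]·[m, b]ᵀ = [-172, -28]ᵀ.
Eliminating b: 5·(row 1) − 18·(row 2) gives 326·m = 5·(-172) − 18·(-28) = -356, so m = -178/163.
Then b = ((-28) − 18·(-178/163))/5 = -272/163.
Residuals: -232/163, 272/163, 6/163, -112/163, 66/163; SSR = 888/163.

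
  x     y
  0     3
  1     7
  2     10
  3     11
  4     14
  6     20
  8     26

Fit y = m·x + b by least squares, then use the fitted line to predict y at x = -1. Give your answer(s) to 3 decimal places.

Compute the Gram sums: Σx·x = 130, Σx = 24, Σ1 = 7.
And Σx·y = 444, Σy = 91.
So MᵀM·[m, b]ᵀ = Mᵀy: [[130, 24]; [24, 7]]·[m, b]ᵀ = [444, 91]ᵀ.
Determinant 130·7 − 24² = 334.
m = (444·7 − 24·91)/334 = 462/167; b = (130·91 − 24·444)/334 = 587/167.
At x = -1: ŷ = (462/167)·(-1) + (587/167)·(1) = 125/167.

ŷ = 0.749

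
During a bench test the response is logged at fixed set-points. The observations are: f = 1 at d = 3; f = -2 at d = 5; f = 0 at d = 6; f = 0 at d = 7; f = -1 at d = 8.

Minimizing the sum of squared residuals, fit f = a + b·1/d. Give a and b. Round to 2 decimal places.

Normal-equation sums: Σ1 = 5, Σ1/d = 271/280, Σ1/d·1/d = 151649/705600.
Right-hand side: Σf = -2, Σ1/d·f = -23/120.
Normal equations: [[5, 271/280]; [271/280, 151649/705600]]·[a, b]ᵀ = [-2, -23/120]ᵀ.
Eliminating b: (151649/705600)·(row 1) − (271/280)·(row 2) gives (24319/176400)·a = (151649/705600)·(-2) − (271/280)·(-23/120) = -34481/141120, so a = -172405/97276.
Then b = ((-23/120) − (271/280)·(-172405/97276))/(151649/705600) = 172410/24319.

a = -1.77, b = 7.09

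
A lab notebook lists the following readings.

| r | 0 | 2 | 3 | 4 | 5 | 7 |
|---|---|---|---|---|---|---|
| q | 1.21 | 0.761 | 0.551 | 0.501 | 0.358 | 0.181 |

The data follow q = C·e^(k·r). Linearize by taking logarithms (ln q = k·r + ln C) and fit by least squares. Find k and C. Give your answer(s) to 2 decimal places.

Linearized form: ln q = k·r + ln C. From the 6 transformed points,
AᵀA = [[103.0000, 21.0000]; [21.0000, 6]], rhs = [-22.1998, -4.1062]ᵀ  (here Σr = 21.0000, Σ(r)² = 103.0000, Σln q = -4.1062, Σr·ln q = -22.1998).
Δ = 103.0000·6 − (21.0000)² = 177.0000; k = (-22.1998·6 − 21.0000·-4.1062)/177.0000 = -0.26537, ln C = (103.0000·-4.1062 − 21.0000·-22.1998)/177.0000 = 0.24442, so C = exp(0.24442) = 1.27688.

k = -0.27, C = 1.28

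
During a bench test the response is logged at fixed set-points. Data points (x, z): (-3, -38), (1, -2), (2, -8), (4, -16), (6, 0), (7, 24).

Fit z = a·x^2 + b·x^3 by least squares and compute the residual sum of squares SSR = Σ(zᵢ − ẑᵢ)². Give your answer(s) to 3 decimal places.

SSR = 1.487

The normal equations are: 4051·a + 25397·b = 544;  25397·a + 169195·b = 8168.
Determinant 4051·169195 − 25397² = 40401336.
a = (544·169195 − 25397·8168)/40401336 = -4808359/1683389; b = (4051·8168 − 25397·544)/40401336 = 803025/1683389.
Residuals: 988124/1683389, 638556/1683389, -657876/1683389, -1394080/1683389, -352476/1683389, 15496/45497; SSR = 2502912/1683389.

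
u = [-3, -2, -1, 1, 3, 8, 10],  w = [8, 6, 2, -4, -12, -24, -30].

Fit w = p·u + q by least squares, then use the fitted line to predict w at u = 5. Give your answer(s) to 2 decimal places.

Compute the Gram sums: Σu·u = 188, Σu = 16, Σ1 = 7.
Moment sums: Σu·w = -570, Σw = -54.
Normal equations: [[188, 16]; [16, 7]]·[p, q]ᵀ = [-570, -54]ᵀ.
Δ = 188·7 − 16² = 1060.
p = ((-570)·7 − 16·(-54))/1060 = -1563/530; q = (188·(-54) − 16·(-570))/1060 = -258/265.
At u = 5: ŵ = (-1563/530)·(5) + (-258/265)·(1) = -8331/530.

ŵ = -15.72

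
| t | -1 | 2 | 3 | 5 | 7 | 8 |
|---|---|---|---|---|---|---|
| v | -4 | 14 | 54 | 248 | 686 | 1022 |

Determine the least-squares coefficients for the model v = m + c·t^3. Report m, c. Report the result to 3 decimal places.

m = -1.381, c = 2.000

Forming AᵀA = [[6, 1014]; [1014, 396212]] and Aᵀv = [2020, 791136]ᵀ gives AᵀA·[m, c]ᵀ = Aᵀv.
Δ = 6·396212 − 1014² = 1349076.
m = (2020·396212 − 1014·791136)/1349076 = -465916/337269; c = (6·791136 − 1014·2020)/1349076 = 224878/112423.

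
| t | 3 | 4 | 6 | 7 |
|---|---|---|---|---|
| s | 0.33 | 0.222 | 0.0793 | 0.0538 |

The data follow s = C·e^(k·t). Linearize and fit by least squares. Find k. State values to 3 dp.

k = -0.466

Let Y = ln s. Fitting Y = k·t + ln C by least squares:
Σt = 20.0000, Σ(t)² = 110.0000, Σln s = -8.0707, Σt·ln s = -45.0108.
Equations: 110.0000·k + 20.0000·ln C = -45.0108;  20.0000·k + 4·ln C = -8.0707.
Solving (det = 40.0000): k = -0.46571, ln C = 0.31085.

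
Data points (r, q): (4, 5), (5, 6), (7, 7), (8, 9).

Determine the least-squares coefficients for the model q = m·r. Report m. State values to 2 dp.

From the data, Σr·r = 154.
Right-hand side: Σr·q = 171.
So XᵀX·[m]ᵀ = Xᵀq: [[154]]·[m]ᵀ = [171]ᵀ.
m = 171/154 = 1.11039.

m = 1.11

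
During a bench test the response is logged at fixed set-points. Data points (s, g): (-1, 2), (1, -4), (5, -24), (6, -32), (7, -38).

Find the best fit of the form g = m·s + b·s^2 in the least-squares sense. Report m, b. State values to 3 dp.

With design matrix X, XᵀX = [[112, 684]; [684, 4324]] and Xᵀg = [-584, -3616]ᵀ.
Determinant 112·4324 − 684² = 16432.
m = ((-584)·4324 − 684·(-3616))/16432 = -3242/1027; b = (112·(-3616) − 684·(-584))/16432 = -346/1027.

m = -3.157, b = -0.337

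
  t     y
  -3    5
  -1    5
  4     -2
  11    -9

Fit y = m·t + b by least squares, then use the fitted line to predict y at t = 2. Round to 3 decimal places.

Sums needed: Σt·t = 147, Σt = 11, Σ1 = 4.
Moment sums: Σt·y = -127, Σy = -1.
So MᵀM·[m, b]ᵀ = Mᵀy: [[147, 11]; [11, 4]]·[m, b]ᵀ = [-127, -1]ᵀ.
Eliminating b: 4·(row 1) − 11·(row 2) gives 467·m = 4·(-127) − 11·(-1) = -497, so m = -497/467.
Then b = ((-1) − 11·(-497/467))/4 = 1250/467.
At t = 2: ŷ = (-497/467)·(2) + (1250/467)·(1) = 256/467.

ŷ = 0.548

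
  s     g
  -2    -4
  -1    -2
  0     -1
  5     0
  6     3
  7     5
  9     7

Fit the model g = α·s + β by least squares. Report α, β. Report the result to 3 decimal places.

α = 0.867, β = -1.829

The normal equations are: 196·α + 24·β = 126;  24·α + 7·β = 8.
Eliminating β: 7·(row 1) − 24·(row 2) gives 796·α = 7·126 − 24·8 = 690, so α = 345/398.
Then β = (8 − 24·(345/398))/7 = -364/199.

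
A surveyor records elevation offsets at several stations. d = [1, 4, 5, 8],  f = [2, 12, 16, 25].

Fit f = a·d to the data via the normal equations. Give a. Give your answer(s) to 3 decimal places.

From the data, Σd·d = 106.
Moment sums: Σd·f = 330.
Normal equations: [[106]]·[a]ᵀ = [330]ᵀ.
a = 330/106 = 3.11321.

a = 3.113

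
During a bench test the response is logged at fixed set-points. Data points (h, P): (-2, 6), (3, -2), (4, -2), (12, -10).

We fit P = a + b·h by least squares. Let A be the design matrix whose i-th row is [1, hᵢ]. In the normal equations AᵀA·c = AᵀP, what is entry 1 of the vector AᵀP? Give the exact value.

-8

Entry 1 ↔ basis 1, so (AᵀP)_{1} = Σᵢ Pᵢ = (1)·(6) + (1)·(-2) + (1)·(-2) + (1)·(-10) = -8.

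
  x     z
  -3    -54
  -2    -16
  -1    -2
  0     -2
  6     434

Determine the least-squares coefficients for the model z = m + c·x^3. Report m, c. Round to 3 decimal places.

With design matrix A, AᵀA = [[5, 180]; [180, 47450]] and Aᵀz = [360, 95332]ᵀ.
Δ = 5·47450 − 180² = 204850.
m = (360·47450 − 180·95332)/204850 = -7776/20485; c = (5·95332 − 180·360)/204850 = 41186/20485.

m = -0.380, c = 2.011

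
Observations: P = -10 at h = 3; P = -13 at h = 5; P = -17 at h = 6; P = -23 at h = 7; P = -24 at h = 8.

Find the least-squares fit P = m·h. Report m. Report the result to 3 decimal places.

Forming MᵀM = [[183]] and MᵀP = [-550]ᵀ gives MᵀM·[m]ᵀ = MᵀP.
Hence m = -550 / 183 ≈ -3.00546.

m = -3.005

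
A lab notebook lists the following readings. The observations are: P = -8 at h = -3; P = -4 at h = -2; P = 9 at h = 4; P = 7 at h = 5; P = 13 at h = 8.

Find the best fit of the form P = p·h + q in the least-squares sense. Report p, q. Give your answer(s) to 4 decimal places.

Setting ∂/∂p … = 0 gives: 118·p + 12·q = 207;  12·p + 5·q = 17.
(Σh·h = 118, Σh = 12, Σ1 = 5, Σh·P = 207, ΣP = 17.)
det = 118·5 − 12² = 446.
p = (207·5 − 12·17)/446 = 831/446; q = (118·17 − 12·207)/446 = -239/223.

p = 1.8632, q = -1.0717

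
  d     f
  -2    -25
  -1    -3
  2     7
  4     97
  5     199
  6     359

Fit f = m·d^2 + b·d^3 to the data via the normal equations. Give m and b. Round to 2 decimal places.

m = -2.03, b = 2.00

The normal equations are: 2210·m + 11924·b = 19376;  11924·m + 66506·b = 108886.
Determinant 2210·66506 − 11924² = 4796484.
m = (19376·66506 − 11924·108886)/4796484 = -221282/109011; b = (2210·108886 − 11924·19376)/4796484 = 2399659/1199121.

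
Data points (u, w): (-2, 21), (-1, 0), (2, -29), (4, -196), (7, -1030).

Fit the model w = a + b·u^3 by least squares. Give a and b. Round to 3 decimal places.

a = -3.828, b = -2.992

Forming MᵀM = [[5, 406]; [406, 121874]] and Mᵀw = [-1234, -366234]ᵀ gives MᵀM·[a, b]ᵀ = Mᵀw.
Eliminating b: 121874·(row 1) − 406·(row 2) gives 444534·a = 121874·(-1234) − 406·(-366234) = -1701512, so a = -850756/222267.
Then b = ((-366234) − 406·(-850756/222267))/121874 = -665083/222267.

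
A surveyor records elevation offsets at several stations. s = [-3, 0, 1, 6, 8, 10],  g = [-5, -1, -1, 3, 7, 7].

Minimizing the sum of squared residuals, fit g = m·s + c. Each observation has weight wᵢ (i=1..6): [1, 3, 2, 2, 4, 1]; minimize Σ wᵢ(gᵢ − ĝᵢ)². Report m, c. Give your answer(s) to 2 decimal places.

m = 0.97, c = -1.58

Forming AᵀWA = [[439, 53]; [53, 13]] and AᵀWg = [343, 31]ᵀ gives AᵀWA·[m, c]ᵀ = AᵀWg.
Eliminating c: 13·(row 1) − 53·(row 2) gives 2898·m = 13·343 − 53·31 = 2816, so m = 1408/1449.
Then c = (31 − 53·(1408/1449))/13 = -2285/1449.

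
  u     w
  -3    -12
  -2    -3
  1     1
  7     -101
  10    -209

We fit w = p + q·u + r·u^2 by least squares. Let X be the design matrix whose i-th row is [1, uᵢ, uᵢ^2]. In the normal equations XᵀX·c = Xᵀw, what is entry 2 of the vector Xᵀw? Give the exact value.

-2754

Entry 2 ↔ basis u, so (Xᵀw)_{2} = Σᵢ (u)·wᵢ = (-3)·(-12) + (-2)·(-3) + (1)·(1) + (7)·(-101) + (10)·(-209) = -2754.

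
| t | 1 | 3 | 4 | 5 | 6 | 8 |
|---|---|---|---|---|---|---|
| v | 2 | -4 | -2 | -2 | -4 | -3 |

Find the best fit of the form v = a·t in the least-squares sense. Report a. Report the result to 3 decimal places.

a = -0.503

From the data, Σt·t = 151.
And Σt·v = -76.
Normal equations: [[151]]·[a]ᵀ = [-76]ᵀ.
a = (-76)/151 = -0.503311.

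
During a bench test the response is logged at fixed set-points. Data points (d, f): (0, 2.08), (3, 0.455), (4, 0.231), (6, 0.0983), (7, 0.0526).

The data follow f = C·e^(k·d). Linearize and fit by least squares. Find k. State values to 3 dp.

k = -0.521

Let Y = ln f. Fitting Y = k·d + ln C by least squares:
XᵀX = [[110.0000, 20.0000]; [20.0000, 5]], rhs = [-42.7574, -6.7852]ᵀ  (here Σd = 20.0000, Σ(d)² = 110.0000, Σln f = -6.7852, Σd·ln f = -42.7574).
Slope k = (n·Σd·ln f − Σd·Σln f)/(n·Σ(d)² − (Σd)²) = (5·-42.7574 − 20.0000·-6.7852)/150.0000 = -0.52055; ln C = (Σln f − k·Σd)/n = 0.72517.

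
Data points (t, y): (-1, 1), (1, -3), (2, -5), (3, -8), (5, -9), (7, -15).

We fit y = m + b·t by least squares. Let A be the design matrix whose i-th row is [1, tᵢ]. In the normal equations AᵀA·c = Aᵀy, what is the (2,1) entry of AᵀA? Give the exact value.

17

Row 2 ↔ basis t, column 1 ↔ basis 1, so (AᵀA)_{2,1} = Σᵢ t = (-1)·(1) + (1)·(1) + (2)·(1) + (3)·(1) + (5)·(1) + (7)·(1) = 17.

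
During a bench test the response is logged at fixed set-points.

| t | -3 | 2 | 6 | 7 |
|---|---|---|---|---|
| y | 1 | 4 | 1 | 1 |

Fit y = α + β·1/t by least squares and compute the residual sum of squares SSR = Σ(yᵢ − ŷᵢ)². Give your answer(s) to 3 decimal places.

SSR = 3.046

From the data, Σ1 = 4, Σ1/t = 10/21, Σ1/t·1/t = 361/882.
Moment sums: Σy = 7, Σ1/t·y = 83/42.
AᵀA·[α, β]ᵀ = Aᵀy becomes [[4, 10/21]; [10/21, 361/882]]·[α, β]ᵀ = [7, 83/42]ᵀ.
det = 4·(361/882) − (10/21)² = 622/441.
α = (7·(361/882) − (10/21)·(83/42))/(622/441) = 1697/1244; β = (4·(83/42) − (10/21)·7)/(622/441) = 1008/311.
Residuals: 891/1244, 1263/1244, -1125/1244, -1029/1244; SSR = 3789/1244.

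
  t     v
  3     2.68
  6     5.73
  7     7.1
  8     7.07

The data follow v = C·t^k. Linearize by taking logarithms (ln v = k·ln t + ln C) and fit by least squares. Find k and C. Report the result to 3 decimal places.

With ln vᵢ as the transformed response and ln tᵢ as the regressor:
Σln t = 6.9157, Σ(ln t)² = 12.5280, Σln v = 6.6475, Σln t·ln v = 12.0922.
Normal system: [[12.5280, 6.9157]; [6.9157, 4]]·[k, ln C]ᵀ = [12.0922, 6.6475]ᵀ.
Solving (det = 2.2847): k = 1.04896, ln C = -0.15171, so C = exp(-0.15171) = 0.85924.

k = 1.049, C = 0.859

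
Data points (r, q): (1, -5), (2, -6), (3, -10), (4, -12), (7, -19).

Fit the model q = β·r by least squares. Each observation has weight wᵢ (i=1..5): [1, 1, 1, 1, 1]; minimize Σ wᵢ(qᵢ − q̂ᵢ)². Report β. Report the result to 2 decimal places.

Setting ∂/∂β … = 0 gives: 79·β = -228.
Hence β = -228 / 79 ≈ -2.88608.

β = -2.89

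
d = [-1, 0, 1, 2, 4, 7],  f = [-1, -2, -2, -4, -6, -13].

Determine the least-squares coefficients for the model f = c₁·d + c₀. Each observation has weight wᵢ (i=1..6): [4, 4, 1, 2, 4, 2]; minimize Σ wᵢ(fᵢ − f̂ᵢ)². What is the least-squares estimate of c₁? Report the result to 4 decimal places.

The normal system MᵀWM·[c₁, c₀]ᵀ = MᵀWf is [[175, 31]; [31, 17]]·[c₁, c₀]ᵀ = [-292, -72]ᵀ.
Δ = 175·17 − 31² = 2014.
c₁ = ((-292)·17 − 31·(-72))/2014 = -1366/1007; c₀ = (175·(-72) − 31·(-292))/2014 = -1774/1007.

c₁ = -1.3565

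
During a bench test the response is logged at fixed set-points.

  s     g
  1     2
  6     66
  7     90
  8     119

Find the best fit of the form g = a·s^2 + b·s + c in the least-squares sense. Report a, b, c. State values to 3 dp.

a = 1.968, b = -1.018, c = 1.061

Sums needed: Σs^2·s^2 = 7794, Σs^2·s = 1072, Σs^2 = 150, Σs·s = 150, Σs = 22, Σ1 = 4.
For Xᵀg: Σs^2·g = 14404, Σs·g = 1980, Σg = 277.
XᵀX·[a, b, c]ᵀ = Xᵀg becomes [[7794, 1072, 150]; [1072, 150, 22]; [150, 22, 4]]·[a, b, c]ᵀ = [14404, 1980, 277]ᵀ.
Inverting the 3×3 Gram matrix, [a, b, c]ᵀ = [3723/1892, -1927/1892, 2007/1892]ᵀ.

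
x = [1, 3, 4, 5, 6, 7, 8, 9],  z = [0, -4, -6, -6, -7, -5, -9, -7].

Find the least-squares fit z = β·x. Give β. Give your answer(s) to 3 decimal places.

β = -0.989

Forming MᵀM = [[281]] and Mᵀz = [-278]ᵀ gives MᵀM·[β]ᵀ = Mᵀz.
β = (-278)/281 = -0.989324.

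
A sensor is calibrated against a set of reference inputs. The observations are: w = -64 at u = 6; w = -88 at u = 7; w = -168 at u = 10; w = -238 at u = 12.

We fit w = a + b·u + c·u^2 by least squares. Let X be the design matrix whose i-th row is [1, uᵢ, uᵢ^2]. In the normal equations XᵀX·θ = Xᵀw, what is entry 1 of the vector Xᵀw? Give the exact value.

-558

Entry 1 ↔ basis 1, so (Xᵀw)_{1} = Σᵢ wᵢ = (1)·(-64) + (1)·(-88) + (1)·(-168) + (1)·(-238) = -558.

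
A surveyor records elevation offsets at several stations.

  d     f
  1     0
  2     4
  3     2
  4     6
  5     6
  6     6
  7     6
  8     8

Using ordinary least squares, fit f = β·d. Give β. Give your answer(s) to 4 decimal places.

β = 1.0294

The normal equations are: 204·β = 210.
β = 210/204 = 1.02941.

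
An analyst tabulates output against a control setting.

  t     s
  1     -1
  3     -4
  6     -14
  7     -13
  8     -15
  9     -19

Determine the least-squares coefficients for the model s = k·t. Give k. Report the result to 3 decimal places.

Compute the Gram sums: Σt·t = 240.
Moment sums: Σt·s = -479.
k = (-479)/240 = -1.99583.

k = -1.996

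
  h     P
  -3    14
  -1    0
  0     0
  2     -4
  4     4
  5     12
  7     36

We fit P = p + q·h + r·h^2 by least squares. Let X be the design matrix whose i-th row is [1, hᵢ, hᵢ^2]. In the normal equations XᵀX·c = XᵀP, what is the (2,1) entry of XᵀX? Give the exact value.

14

Row 2 ↔ basis h, column 1 ↔ basis 1, so (XᵀX)_{2,1} = Σᵢ h = (-3)·(1) + (-1)·(1) + (0)·(1) + (2)·(1) + (4)·(1) + (5)·(1) + (7)·(1) = 14.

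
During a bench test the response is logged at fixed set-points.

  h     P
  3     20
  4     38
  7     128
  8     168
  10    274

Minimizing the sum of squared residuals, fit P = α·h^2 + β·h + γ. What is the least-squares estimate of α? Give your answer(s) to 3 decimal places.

α = 3.174

With design matrix A, AᵀA = [[16834, 1946, 238]; [1946, 238, 32]; [238, 32, 5]] and AᵀP = [45212, 5192, 628]ᵀ.
Solving the 3×3 system (Gaussian elimination) gives α = 419/132, β = -673/132, γ = 157/22.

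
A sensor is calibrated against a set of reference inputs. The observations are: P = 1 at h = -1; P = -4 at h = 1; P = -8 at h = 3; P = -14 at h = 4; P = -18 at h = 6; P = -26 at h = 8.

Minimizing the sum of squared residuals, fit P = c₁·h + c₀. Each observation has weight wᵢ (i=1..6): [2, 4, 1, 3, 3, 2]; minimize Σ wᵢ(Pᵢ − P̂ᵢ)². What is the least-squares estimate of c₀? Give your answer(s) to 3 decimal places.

With design matrix A, AᵀWA = [[299, 51]; [51, 15]] and AᵀWP = [-950, -170]ᵀ.
Eliminating c₀: 15·(row 1) − 51·(row 2) gives 1884·c₁ = 15·(-950) − 51·(-170) = -5580, so c₁ = -465/157.
Then c₀ = ((-170) − 51·(-465/157))/15 = -595/471.

c₀ = -1.263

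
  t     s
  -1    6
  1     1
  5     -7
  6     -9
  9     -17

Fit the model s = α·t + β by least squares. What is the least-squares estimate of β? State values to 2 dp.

β = 3.74

The normal system XᵀX·[α, β]ᵀ = Xᵀs is [[144, 20]; [20, 5]]·[α, β]ᵀ = [-247, -26]ᵀ.
Eliminating β: 5·(row 1) − 20·(row 2) gives 320·α = 5·(-247) − 20·(-26) = -715, so α = -143/64.
Then β = ((-26) − 20·(-143/64))/5 = 299/80.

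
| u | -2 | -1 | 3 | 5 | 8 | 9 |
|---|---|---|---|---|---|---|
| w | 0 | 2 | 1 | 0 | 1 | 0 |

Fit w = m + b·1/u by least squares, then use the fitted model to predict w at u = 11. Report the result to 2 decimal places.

Setting ∂/∂m … = 0 gives: 6·m + (-263/360)·b = 4;  (-263/360)·m + (185209/129600)·b = -37/24.
Eliminating b: (185209/129600)·(row 1) − (-263/360)·(row 2) gives (208417/25920)·m = (185209/129600)·4 − (-263/360)·(-37/24) = 594871/129600, so m = 594871/1042085.
Then b = ((-37/24) − (-263/360)·(594871/1042085))/(185209/129600) = -164016/208417.
At u = 11: ŵ = (594871/1042085)·(1) + (-164016/208417)·(1/11) = 5723501/11462935.

ŵ = 0.50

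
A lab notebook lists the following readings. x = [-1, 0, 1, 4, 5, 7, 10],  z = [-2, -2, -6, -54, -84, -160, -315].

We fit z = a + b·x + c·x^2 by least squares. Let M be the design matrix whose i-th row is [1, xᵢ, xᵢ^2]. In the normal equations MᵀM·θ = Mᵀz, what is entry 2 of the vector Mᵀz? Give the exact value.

-4910

Entry 2 ↔ basis x, so (Mᵀz)_{2} = Σᵢ (x)·zᵢ = (-1)·(-2) + (0)·(-2) + (1)·(-6) + (4)·(-54) + (5)·(-84) + (7)·(-160) + (10)·(-315) = -4910.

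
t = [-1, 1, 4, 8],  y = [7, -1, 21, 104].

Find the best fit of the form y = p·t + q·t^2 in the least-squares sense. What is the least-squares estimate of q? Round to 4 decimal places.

q = 2.0128

The normal system MᵀM·[p, q]ᵀ = Mᵀy is [[82, 576]; [576, 4354]]·[p, q]ᵀ = [908, 6998]ᵀ.
Determinant 82·4354 − 576² = 25252.
p = (908·4354 − 576·6998)/25252 = -19354/6313; q = (82·6998 − 576·908)/25252 = 12707/6313.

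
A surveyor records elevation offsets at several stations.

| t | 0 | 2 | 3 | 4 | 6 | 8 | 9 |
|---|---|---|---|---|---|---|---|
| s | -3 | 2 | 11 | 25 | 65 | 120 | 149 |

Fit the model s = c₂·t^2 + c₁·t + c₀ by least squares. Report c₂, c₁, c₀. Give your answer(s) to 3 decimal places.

c₂ = 1.976, c₁ = -0.575, c₀ = -3.941

Compute the Gram sums: Σt^2·t^2 = 12306, Σt^2·t = 1556, Σt^2 = 210, Σt·t = 210, Σt = 32, Σ1 = 7.
Right-hand side: Σt^2·s = 22596, Σt·s = 2828, Σs = 369.
AᵀA·[c₂, c₁, c₀]ᵀ = Aᵀs becomes [[12306, 1556, 210]; [1556, 210, 32]; [210, 32, 7]]·[c₂, c₁, c₀]ᵀ = [22596, 2828, 369]ᵀ.
Solving the 3×3 system (Gaussian elimination) gives c₂ = 94937/48041, c₁ = -3948/6863, c₀ = -189327/48041.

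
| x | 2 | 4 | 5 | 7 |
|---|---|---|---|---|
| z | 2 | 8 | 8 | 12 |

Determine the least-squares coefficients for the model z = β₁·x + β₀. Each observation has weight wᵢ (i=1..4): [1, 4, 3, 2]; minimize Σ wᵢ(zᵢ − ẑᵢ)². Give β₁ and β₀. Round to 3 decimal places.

The normal equations are: 241·β₁ + 47·β₀ = 420;  47·β₁ + 10·β₀ = 82.
(Σwᵢ·x·x = 241, Σwᵢ·x = 47, Σwᵢ·1 = 10, Σwᵢ·x·z = 420, Σwᵢ·z = 82.)
Eliminating β₀: 10·(row 1) − 47·(row 2) gives 201·β₁ = 10·420 − 47·82 = 346, so β₁ = 346/201.
Then β₀ = (82 − 47·(346/201))/10 = 22/201.

β₁ = 1.721, β₀ = 0.109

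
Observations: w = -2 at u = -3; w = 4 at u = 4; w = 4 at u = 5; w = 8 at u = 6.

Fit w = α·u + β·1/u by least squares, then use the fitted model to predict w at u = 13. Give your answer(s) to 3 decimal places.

ŵ = 17.286

The normal equations are: 86·α + 4·β = 90;  4·α + (869/3600)·β = 19/5.
det = 86·(869/3600) − 4² = 8567/1800.
α = (90·(869/3600) − 4·(19/5))/(8567/1800) = 11745/8567; β = (86·(19/5) − 4·90)/(8567/1800) = -59760/8567.
At u = 13: ŵ = (11745/8567)·(13) + (-59760/8567)·(1/13) = 1925145/111371.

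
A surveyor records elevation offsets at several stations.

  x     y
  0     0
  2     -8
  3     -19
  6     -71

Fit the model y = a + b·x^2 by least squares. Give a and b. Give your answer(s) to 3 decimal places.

a = -0.417, b = -1.966

Sums needed: Σ1 = 4, Σx^2 = 49, Σx^2·x^2 = 1393.
Moment sums: Σy = -98, Σx^2·y = -2759.
Determinant 4·1393 − 49² = 3171.
a = ((-98)·1393 − 49·(-2759))/3171 = -63/151; b = (4·(-2759) − 49·(-98))/3171 = -2078/1057.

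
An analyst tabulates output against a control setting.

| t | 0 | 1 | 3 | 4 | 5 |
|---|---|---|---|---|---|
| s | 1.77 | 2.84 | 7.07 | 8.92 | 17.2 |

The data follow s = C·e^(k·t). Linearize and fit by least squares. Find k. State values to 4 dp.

With ln sᵢ as the transformed response and tᵢ as the regressor:
AᵀA = [[51.0000, 13.0000]; [13.0000, 5]], rhs = [29.8891, 8.6038]ᵀ  (here Σt = 13.0000, Σ(t)² = 51.0000, Σln s = 8.6038, Σt·ln s = 29.8891).
Solving (det = 86.0000): k = 0.43716, ln C = 0.58416.

k = 0.4372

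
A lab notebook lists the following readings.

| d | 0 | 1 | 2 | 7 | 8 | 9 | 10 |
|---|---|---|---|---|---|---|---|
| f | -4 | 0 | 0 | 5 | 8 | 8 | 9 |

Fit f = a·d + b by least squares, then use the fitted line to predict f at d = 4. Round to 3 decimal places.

Sums needed: Σd·d = 299, Σd = 37, Σ1 = 7.
For Xᵀf: Σd·f = 261, Σf = 26.
Normal equations: [[299, 37]; [37, 7]]·[a, b]ᵀ = [261, 26]ᵀ.
Δ = 299·7 − 37² = 724.
a = (261·7 − 37·26)/724 = 865/724; b = (299·26 − 37·261)/724 = -1883/724.
At d = 4: f̂ = (865/724)·(4) + (-1883/724)·(1) = 1577/724.

f̂ = 2.178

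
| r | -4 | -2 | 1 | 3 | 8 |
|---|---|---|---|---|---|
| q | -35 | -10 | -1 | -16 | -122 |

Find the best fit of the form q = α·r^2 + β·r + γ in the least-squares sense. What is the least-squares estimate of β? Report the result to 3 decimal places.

From the data, Σr^2·r^2 = 4450, Σr^2·r = 468, Σr^2 = 94, Σr·r = 94, Σr = 6, Σ1 = 5.
And Σr^2·q = -8553, Σr·q = -865, Σq = -184.
So AᵀA·[α, β, γ]ᵀ = Aᵀq: [[4450, 468, 94]; [468, 94, 6]; [94, 6, 5]]·[α, β, γ]ᵀ = [-8553, -865, -184]ᵀ.
Solving the 3×3 system (Gaussian elimination) gives α = -106661/53350, β = 40529/53350, γ = -304/2425.

β = 0.760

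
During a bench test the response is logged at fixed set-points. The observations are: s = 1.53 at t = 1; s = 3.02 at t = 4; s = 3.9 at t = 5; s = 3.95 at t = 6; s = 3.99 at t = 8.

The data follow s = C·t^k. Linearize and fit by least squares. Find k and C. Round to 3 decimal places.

Let Y = ln s. Fitting Y = k·ln t + ln C by least squares:
XᵀX = [[12.0466, 6.8669]; [6.8669, 5]], rhs = [9.0615, 5.6490]ᵀ  (here Σln t = 6.8669, Σ(ln t)² = 12.0466, Σln s = 5.6490, Σln t·ln s = 9.0615).
Δ = 12.0466·5 − (6.8669)² = 13.0781; k = (9.0615·5 − 6.8669·5.6490)/13.0781 = 0.49825, ln C = (12.0466·5.6490 − 6.8669·9.0615)/13.0781 = 0.44552, so C = exp(0.44552) = 1.56130.

k = 0.498, C = 1.561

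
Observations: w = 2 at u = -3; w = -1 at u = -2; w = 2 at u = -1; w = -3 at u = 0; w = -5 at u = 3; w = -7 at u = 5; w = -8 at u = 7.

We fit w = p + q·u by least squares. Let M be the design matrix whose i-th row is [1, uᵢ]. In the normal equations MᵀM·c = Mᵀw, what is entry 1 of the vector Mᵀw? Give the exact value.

Entry 1 ↔ basis 1, so (Mᵀw)_{1} = Σᵢ wᵢ = (1)·(2) + (1)·(-1) + (1)·(2) + (1)·(-3) + (1)·(-5) + (1)·(-7) + (1)·(-8) = -20.

-20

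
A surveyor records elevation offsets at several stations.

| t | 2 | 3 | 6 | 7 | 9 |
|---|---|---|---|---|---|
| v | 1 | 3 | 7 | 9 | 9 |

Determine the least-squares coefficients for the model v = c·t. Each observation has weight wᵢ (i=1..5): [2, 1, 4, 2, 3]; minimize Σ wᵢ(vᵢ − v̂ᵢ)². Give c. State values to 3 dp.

Compute the Gram sums: Σwᵢ·t·t = 502.
For AᵀWv: Σwᵢ·t·v = 550.
AᵀWA·[c]ᵀ = AᵀWv becomes [[502]]·[c]ᵀ = [550]ᵀ.
c = 550/502 = 1.09562.

c = 1.096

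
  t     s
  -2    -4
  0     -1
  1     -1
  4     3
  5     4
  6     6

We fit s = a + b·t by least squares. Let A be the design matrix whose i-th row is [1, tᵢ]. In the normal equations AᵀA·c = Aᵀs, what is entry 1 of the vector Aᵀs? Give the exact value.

Entry 1 ↔ basis 1, so (Aᵀs)_{1} = Σᵢ sᵢ = (1)·(-4) + (1)·(-1) + (1)·(-1) + (1)·(3) + (1)·(4) + (1)·(6) = 7.

7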